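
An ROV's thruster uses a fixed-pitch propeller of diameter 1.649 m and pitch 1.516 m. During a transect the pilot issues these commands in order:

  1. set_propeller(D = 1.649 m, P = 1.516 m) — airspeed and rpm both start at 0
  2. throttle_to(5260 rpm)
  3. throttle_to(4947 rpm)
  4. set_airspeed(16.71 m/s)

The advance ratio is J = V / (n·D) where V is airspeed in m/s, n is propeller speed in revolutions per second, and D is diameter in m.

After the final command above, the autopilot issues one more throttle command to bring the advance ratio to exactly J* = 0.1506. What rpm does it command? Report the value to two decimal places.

rpm = 4037.22

set_propeller: D = 1.649 m, P = 1.516 m (p = P/D = 0.919345); state ← (V=0, rpm=0)
throttle_to(5260): rpm ← 5260
throttle_to(4947): rpm ← 4947
set_airspeed(16.71): V ← 16.71 m/s
final state: V = 16.71 m/s, rpm = 4947 → n = rpm/60 = 82.450000 rev/s
target J* = 0.1506; solve J* = V/(n·D) for n: n = V/(J*·D) = 16.71/(0.1506 × 1.649) = 67.286947 rev/s
rpm = 60·n = 4037.216809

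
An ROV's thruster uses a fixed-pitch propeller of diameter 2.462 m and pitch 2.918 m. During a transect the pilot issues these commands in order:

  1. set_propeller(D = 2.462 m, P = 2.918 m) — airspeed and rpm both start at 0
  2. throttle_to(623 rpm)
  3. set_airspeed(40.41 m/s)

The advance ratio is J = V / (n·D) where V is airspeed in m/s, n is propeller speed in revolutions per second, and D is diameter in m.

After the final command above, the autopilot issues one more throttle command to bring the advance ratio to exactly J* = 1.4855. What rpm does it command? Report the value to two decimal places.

rpm = 662.95

set_propeller: D = 2.462 m, P = 2.918 m (p = P/D = 1.185215); state ← (V=0, rpm=0)
throttle_to(623): rpm ← 623
set_airspeed(40.41): V ← 40.41 m/s
final state: V = 40.41 m/s, rpm = 623 → n = rpm/60 = 10.383333 rev/s
target J* = 1.4855; solve J* = V/(n·D) for n: n = V/(J*·D) = 40.41/(1.4855 × 2.462) = 11.049132 rev/s
rpm = 60·n = 662.947895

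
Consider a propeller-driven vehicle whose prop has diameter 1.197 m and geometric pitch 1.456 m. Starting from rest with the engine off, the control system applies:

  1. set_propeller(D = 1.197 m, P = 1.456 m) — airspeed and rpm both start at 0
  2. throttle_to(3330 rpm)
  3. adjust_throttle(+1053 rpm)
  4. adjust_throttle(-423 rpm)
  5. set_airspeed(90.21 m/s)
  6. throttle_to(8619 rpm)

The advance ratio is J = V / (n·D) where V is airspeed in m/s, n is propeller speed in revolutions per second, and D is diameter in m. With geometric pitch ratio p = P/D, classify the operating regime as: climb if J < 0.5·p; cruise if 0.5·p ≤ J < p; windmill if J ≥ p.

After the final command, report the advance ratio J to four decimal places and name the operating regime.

J = 0.5246, regime = climb

set_propeller: D = 1.197 m, P = 1.456 m (p = P/D = 1.216374); state ← (V=0, rpm=0)
throttle_to(3330): rpm ← 3330
adjust_throttle(+1053): rpm ← 3330 +1053 = 4383
adjust_throttle(-423): rpm ← 4383 -423 = 3960
set_airspeed(90.21): V ← 90.21 m/s
throttle_to(8619): rpm ← 8619
final state: V = 90.21 m/s, rpm = 8619 → n = rpm/60 = 143.650000 rev/s
J = V / (n·D) = 90.21 / (143.650000 × 1.197) = 0.524632
regime bands: climb J<0.6082 | cruise [0.6082, 1.2164) | windmill J≥1.2164
J = 0.5246 → climb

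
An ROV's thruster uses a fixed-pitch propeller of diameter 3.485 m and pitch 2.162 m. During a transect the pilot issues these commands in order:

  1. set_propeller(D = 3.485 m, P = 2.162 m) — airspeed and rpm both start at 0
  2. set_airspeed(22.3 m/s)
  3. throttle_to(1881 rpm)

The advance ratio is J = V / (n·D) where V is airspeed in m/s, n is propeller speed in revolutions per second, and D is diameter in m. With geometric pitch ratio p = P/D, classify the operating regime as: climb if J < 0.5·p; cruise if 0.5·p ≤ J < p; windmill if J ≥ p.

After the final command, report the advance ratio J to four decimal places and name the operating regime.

J = 0.2041, regime = climb

set_propeller: D = 3.485 m, P = 2.162 m (p = P/D = 0.620373); state ← (V=0, rpm=0)
set_airspeed(22.3): V ← 22.3 m/s
throttle_to(1881): rpm ← 1881
final state: V = 22.3 m/s, rpm = 1881 → n = rpm/60 = 31.350000 rev/s
J = V / (n·D) = 22.3 / (31.350000 × 3.485) = 0.204110
regime bands: climb J<0.3102 | cruise [0.3102, 0.6204) | windmill J≥0.6204
J = 0.2041 → climb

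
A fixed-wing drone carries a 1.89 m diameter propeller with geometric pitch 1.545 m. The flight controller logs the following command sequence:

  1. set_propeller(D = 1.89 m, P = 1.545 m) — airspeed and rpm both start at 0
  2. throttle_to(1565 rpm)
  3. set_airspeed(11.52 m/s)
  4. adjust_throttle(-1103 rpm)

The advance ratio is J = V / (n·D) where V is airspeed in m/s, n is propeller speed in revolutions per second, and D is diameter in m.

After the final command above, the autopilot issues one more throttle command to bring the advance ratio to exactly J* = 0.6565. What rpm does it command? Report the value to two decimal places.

rpm = 557.07

set_propeller: D = 1.89 m, P = 1.545 m (p = P/D = 0.817460); state ← (V=0, rpm=0)
throttle_to(1565): rpm ← 1565
set_airspeed(11.52): V ← 11.52 m/s
adjust_throttle(-1103): rpm ← 1565 -1103 = 462
final state: V = 11.52 m/s, rpm = 462 → n = rpm/60 = 7.700000 rev/s
target J* = 0.6565; solve J* = V/(n·D) for n: n = V/(J*·D) = 11.52/(0.6565 × 1.89) = 9.284445 rev/s
rpm = 60·n = 557.066696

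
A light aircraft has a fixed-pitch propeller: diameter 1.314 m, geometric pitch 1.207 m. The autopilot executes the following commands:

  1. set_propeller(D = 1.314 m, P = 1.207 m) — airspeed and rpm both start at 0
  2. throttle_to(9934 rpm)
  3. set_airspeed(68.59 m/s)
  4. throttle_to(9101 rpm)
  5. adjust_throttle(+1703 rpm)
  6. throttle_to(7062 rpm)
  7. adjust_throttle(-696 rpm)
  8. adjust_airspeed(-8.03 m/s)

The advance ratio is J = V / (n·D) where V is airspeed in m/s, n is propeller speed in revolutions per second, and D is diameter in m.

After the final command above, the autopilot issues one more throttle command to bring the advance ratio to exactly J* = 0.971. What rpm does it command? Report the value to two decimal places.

rpm = 2847.89

set_propeller: D = 1.314 m, P = 1.207 m (p = P/D = 0.918569); state ← (V=0, rpm=0)
throttle_to(9934): rpm ← 9934
set_airspeed(68.59): V ← 68.59 m/s
throttle_to(9101): rpm ← 9101
adjust_throttle(+1703): rpm ← 9101 +1703 = 10804
throttle_to(7062): rpm ← 7062
adjust_throttle(-696): rpm ← 7062 -696 = 6366
adjust_airspeed(-8.03): V ← 68.59 -8.03 = 60.56 m/s
final state: V = 60.56 m/s, rpm = 6366 → n = rpm/60 = 106.100000 rev/s
target J* = 0.971; solve J* = V/(n·D) for n: n = V/(J*·D) = 60.56/(0.971 × 1.314) = 47.464758 rev/s
rpm = 60·n = 2847.885483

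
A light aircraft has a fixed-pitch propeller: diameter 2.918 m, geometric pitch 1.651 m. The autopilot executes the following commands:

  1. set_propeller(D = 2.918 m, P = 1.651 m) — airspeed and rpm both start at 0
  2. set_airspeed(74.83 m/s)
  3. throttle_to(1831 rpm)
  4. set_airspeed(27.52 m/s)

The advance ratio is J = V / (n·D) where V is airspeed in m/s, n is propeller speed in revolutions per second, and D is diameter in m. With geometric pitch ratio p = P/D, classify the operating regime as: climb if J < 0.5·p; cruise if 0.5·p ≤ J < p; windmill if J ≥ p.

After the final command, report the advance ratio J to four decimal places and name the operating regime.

J = 0.3090, regime = cruise

set_propeller: D = 2.918 m, P = 1.651 m (p = P/D = 0.565798); state ← (V=0, rpm=0)
set_airspeed(74.83): V ← 74.83 m/s
throttle_to(1831): rpm ← 1831
set_airspeed(27.52): V ← 27.52 m/s
final state: V = 27.52 m/s, rpm = 1831 → n = rpm/60 = 30.516667 rev/s
J = V / (n·D) = 27.52 / (30.516667 × 2.918) = 0.309048
regime bands: climb J<0.2829 | cruise [0.2829, 0.5658) | windmill J≥0.5658
J = 0.3090 → cruise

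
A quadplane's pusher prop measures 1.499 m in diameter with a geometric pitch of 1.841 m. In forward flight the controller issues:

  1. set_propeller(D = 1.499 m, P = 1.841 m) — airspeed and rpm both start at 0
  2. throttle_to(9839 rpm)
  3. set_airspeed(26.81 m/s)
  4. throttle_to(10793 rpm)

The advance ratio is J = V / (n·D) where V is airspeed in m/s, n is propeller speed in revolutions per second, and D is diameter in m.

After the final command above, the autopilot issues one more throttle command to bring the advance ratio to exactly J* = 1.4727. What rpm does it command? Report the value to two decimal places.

set_propeller: D = 1.499 m, P = 1.841 m (p = P/D = 1.228152); state ← (V=0, rpm=0)
throttle_to(9839): rpm ← 9839
set_airspeed(26.81): V ← 26.81 m/s
throttle_to(10793): rpm ← 10793
final state: V = 26.81 m/s, rpm = 10793 → n = rpm/60 = 179.883333 rev/s
target J* = 1.4727; solve J* = V/(n·D) for n: n = V/(J*·D) = 26.81/(1.4727 × 1.499) = 12.144535 rev/s
rpm = 60·n = 728.672106

rpm = 728.67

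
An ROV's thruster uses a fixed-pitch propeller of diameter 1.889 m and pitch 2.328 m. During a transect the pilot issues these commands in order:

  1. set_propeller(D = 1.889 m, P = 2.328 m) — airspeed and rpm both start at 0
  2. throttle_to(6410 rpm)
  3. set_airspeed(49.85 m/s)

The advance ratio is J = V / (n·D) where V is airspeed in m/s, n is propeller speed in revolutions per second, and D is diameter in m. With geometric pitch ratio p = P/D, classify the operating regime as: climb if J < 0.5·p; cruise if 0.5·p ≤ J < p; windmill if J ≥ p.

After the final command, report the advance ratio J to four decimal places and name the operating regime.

J = 0.2470, regime = climb

set_propeller: D = 1.889 m, P = 2.328 m (p = P/D = 1.232398); state ← (V=0, rpm=0)
throttle_to(6410): rpm ← 6410
set_airspeed(49.85): V ← 49.85 m/s
final state: V = 49.85 m/s, rpm = 6410 → n = rpm/60 = 106.833333 rev/s
J = V / (n·D) = 49.85 / (106.833333 × 1.889) = 0.247017
regime bands: climb J<0.6162 | cruise [0.6162, 1.2324) | windmill J≥1.2324
J = 0.2470 → climb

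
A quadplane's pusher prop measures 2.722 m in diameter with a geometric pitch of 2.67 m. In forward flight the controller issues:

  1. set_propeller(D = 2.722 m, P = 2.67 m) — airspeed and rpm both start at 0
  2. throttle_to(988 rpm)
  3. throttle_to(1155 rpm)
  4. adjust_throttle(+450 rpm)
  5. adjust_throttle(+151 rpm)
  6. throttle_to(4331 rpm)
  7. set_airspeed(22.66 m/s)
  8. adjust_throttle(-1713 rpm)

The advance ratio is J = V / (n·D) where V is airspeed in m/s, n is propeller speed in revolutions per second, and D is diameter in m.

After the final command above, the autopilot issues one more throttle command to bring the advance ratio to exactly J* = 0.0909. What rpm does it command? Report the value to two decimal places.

rpm = 5494.89

set_propeller: D = 2.722 m, P = 2.67 m (p = P/D = 0.980896); state ← (V=0, rpm=0)
throttle_to(988): rpm ← 988
throttle_to(1155): rpm ← 1155
adjust_throttle(+450): rpm ← 1155 +450 = 1605
adjust_throttle(+151): rpm ← 1605 +151 = 1756
throttle_to(4331): rpm ← 4331
set_airspeed(22.66): V ← 22.66 m/s
adjust_throttle(-1713): rpm ← 4331 -1713 = 2618
final state: V = 22.66 m/s, rpm = 2618 → n = rpm/60 = 43.633333 rev/s
target J* = 0.0909; solve J* = V/(n·D) for n: n = V/(J*·D) = 22.66/(0.0909 × 2.722) = 91.581531 rev/s
rpm = 60·n = 5494.891884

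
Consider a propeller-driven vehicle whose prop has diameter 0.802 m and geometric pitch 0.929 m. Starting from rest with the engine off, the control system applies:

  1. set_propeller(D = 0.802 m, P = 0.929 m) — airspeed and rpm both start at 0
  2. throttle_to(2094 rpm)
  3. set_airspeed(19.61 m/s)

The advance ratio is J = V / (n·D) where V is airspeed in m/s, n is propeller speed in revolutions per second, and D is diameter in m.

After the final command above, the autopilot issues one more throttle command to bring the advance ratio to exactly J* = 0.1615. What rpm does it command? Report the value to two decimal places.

rpm = 9084.10

set_propeller: D = 0.802 m, P = 0.929 m (p = P/D = 1.158354); state ← (V=0, rpm=0)
throttle_to(2094): rpm ← 2094
set_airspeed(19.61): V ← 19.61 m/s
final state: V = 19.61 m/s, rpm = 2094 → n = rpm/60 = 34.900000 rev/s
target J* = 0.1615; solve J* = V/(n·D) for n: n = V/(J*·D) = 19.61/(0.1615 × 0.802) = 151.401682 rev/s
rpm = 60·n = 9084.100893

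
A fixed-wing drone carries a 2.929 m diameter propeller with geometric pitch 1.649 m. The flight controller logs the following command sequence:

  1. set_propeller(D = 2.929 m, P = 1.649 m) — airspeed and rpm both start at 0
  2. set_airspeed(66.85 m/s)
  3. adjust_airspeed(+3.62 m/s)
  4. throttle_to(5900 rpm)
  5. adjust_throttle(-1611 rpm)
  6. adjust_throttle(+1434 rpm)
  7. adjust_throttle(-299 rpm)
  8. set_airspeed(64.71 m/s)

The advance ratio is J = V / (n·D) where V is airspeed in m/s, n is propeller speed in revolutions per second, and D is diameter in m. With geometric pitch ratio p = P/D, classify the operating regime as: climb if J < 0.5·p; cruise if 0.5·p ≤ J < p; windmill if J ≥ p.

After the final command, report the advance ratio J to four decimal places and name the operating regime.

set_propeller: D = 2.929 m, P = 1.649 m (p = P/D = 0.562991); state ← (V=0, rpm=0)
set_airspeed(66.85): V ← 66.85 m/s
adjust_airspeed(+3.62): V ← 66.85 +3.62 = 70.47 m/s
throttle_to(5900): rpm ← 5900
adjust_throttle(-1611): rpm ← 5900 -1611 = 4289
adjust_throttle(+1434): rpm ← 4289 +1434 = 5723
adjust_throttle(-299): rpm ← 5723 -299 = 5424
set_airspeed(64.71): V ← 64.71 m/s
final state: V = 64.71 m/s, rpm = 5424 → n = rpm/60 = 90.400000 rev/s
J = V / (n·D) = 64.71 / (90.400000 × 2.929) = 0.244390
regime bands: climb J<0.2815 | cruise [0.2815, 0.5630) | windmill J≥0.5630
J = 0.2444 → climb

J = 0.2444, regime = climb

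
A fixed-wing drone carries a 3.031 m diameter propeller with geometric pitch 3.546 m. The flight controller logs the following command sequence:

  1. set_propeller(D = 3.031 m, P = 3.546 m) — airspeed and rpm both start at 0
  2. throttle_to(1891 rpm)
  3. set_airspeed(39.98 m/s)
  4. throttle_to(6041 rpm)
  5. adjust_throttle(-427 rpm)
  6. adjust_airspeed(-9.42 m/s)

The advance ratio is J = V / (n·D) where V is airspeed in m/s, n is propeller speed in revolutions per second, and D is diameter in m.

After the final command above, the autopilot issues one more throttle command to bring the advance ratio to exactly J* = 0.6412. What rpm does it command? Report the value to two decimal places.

rpm = 943.46

set_propeller: D = 3.031 m, P = 3.546 m (p = P/D = 1.169911); state ← (V=0, rpm=0)
throttle_to(1891): rpm ← 1891
set_airspeed(39.98): V ← 39.98 m/s
throttle_to(6041): rpm ← 6041
adjust_throttle(-427): rpm ← 6041 -427 = 5614
adjust_airspeed(-9.42): V ← 39.98 -9.42 = 30.56 m/s
final state: V = 30.56 m/s, rpm = 5614 → n = rpm/60 = 93.566667 rev/s
target J* = 0.6412; solve J* = V/(n·D) for n: n = V/(J*·D) = 30.56/(0.6412 × 3.031) = 15.724393 rev/s
rpm = 60·n = 943.463602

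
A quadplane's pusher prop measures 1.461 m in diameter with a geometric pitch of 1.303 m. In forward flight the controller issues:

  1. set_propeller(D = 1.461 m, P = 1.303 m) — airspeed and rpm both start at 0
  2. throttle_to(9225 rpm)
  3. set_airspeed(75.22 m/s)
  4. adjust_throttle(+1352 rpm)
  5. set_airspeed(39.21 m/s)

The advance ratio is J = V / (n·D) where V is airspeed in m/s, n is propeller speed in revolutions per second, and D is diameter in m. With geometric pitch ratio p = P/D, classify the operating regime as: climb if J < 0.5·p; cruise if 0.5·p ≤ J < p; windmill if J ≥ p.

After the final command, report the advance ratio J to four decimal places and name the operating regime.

J = 0.1522, regime = climb

set_propeller: D = 1.461 m, P = 1.303 m (p = P/D = 0.891855); state ← (V=0, rpm=0)
throttle_to(9225): rpm ← 9225
set_airspeed(75.22): V ← 75.22 m/s
adjust_throttle(+1352): rpm ← 9225 +1352 = 10577
set_airspeed(39.21): V ← 39.21 m/s
final state: V = 39.21 m/s, rpm = 10577 → n = rpm/60 = 176.283333 rev/s
J = V / (n·D) = 39.21 / (176.283333 × 1.461) = 0.152242
regime bands: climb J<0.4459 | cruise [0.4459, 0.8919) | windmill J≥0.8919
J = 0.1522 → climb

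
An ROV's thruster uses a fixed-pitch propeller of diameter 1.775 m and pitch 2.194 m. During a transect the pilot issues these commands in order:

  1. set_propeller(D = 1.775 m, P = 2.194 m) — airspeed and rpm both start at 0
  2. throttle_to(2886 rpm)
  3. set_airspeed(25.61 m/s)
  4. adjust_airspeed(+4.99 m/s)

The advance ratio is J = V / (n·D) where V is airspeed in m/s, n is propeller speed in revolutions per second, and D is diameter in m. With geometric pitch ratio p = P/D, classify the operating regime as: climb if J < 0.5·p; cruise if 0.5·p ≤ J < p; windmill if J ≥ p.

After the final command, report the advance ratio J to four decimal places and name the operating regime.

J = 0.3584, regime = climb

set_propeller: D = 1.775 m, P = 2.194 m (p = P/D = 1.236056); state ← (V=0, rpm=0)
throttle_to(2886): rpm ← 2886
set_airspeed(25.61): V ← 25.61 m/s
adjust_airspeed(+4.99): V ← 25.61 +4.99 = 30.6 m/s
final state: V = 30.6 m/s, rpm = 2886 → n = rpm/60 = 48.100000 rev/s
J = V / (n·D) = 30.6 / (48.100000 × 1.775) = 0.358408
regime bands: climb J<0.6180 | cruise [0.6180, 1.2361) | windmill J≥1.2361
J = 0.3584 → climb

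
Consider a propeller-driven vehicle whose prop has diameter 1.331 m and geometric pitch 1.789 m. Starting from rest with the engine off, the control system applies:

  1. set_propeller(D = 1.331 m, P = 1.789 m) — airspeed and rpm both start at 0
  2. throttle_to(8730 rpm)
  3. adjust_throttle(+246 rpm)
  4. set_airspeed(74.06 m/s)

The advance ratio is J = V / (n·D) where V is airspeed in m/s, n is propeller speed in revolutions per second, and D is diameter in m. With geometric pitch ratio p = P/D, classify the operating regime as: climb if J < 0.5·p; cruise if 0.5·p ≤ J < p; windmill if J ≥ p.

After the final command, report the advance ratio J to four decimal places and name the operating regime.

J = 0.3719, regime = climb

set_propeller: D = 1.331 m, P = 1.789 m (p = P/D = 1.344102); state ← (V=0, rpm=0)
throttle_to(8730): rpm ← 8730
adjust_throttle(+246): rpm ← 8730 +246 = 8976
set_airspeed(74.06): V ← 74.06 m/s
final state: V = 74.06 m/s, rpm = 8976 → n = rpm/60 = 149.600000 rev/s
J = V / (n·D) = 74.06 / (149.600000 × 1.331) = 0.371941
regime bands: climb J<0.6721 | cruise [0.6721, 1.3441) | windmill J≥1.3441
J = 0.3719 → climb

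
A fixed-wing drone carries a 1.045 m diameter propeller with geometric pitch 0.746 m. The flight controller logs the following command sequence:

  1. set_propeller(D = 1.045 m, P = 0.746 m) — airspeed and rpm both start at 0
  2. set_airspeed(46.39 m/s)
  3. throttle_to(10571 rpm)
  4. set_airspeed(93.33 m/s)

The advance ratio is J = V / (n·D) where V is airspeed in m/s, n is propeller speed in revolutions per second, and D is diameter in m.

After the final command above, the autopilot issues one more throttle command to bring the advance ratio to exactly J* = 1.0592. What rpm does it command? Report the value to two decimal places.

set_propeller: D = 1.045 m, P = 0.746 m (p = P/D = 0.713876); state ← (V=0, rpm=0)
set_airspeed(46.39): V ← 46.39 m/s
throttle_to(10571): rpm ← 10571
set_airspeed(93.33): V ← 93.33 m/s
final state: V = 93.33 m/s, rpm = 10571 → n = rpm/60 = 176.183333 rev/s
target J* = 1.0592; solve J* = V/(n·D) for n: n = V/(J*·D) = 93.33/(1.0592 × 1.045) = 84.319302 rev/s
rpm = 60·n = 5059.158126

rpm = 5059.16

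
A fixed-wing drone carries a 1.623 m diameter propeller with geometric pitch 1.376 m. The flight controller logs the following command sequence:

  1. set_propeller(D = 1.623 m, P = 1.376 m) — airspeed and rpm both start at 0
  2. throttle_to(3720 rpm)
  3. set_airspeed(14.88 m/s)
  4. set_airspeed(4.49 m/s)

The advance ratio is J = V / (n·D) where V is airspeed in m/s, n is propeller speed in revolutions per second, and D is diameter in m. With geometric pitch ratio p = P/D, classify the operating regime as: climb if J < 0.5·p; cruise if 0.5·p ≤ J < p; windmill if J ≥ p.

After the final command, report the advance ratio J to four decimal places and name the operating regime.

J = 0.0446, regime = climb

set_propeller: D = 1.623 m, P = 1.376 m (p = P/D = 0.847813); state ← (V=0, rpm=0)
throttle_to(3720): rpm ← 3720
set_airspeed(14.88): V ← 14.88 m/s
set_airspeed(4.49): V ← 4.49 m/s
final state: V = 4.49 m/s, rpm = 3720 → n = rpm/60 = 62.000000 rev/s
J = V / (n·D) = 4.49 / (62.000000 × 1.623) = 0.044621
regime bands: climb J<0.4239 | cruise [0.4239, 0.8478) | windmill J≥0.8478
J = 0.0446 → climb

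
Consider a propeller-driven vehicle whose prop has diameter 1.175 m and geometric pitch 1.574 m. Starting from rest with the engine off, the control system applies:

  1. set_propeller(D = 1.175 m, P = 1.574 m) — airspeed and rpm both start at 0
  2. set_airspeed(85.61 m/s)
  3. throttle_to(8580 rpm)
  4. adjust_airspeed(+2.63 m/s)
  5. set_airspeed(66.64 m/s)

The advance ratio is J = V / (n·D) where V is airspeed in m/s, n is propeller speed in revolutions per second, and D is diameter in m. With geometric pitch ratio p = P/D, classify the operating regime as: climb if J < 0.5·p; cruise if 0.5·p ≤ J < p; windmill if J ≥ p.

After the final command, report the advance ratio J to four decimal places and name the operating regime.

J = 0.3966, regime = climb

set_propeller: D = 1.175 m, P = 1.574 m (p = P/D = 1.339574); state ← (V=0, rpm=0)
set_airspeed(85.61): V ← 85.61 m/s
throttle_to(8580): rpm ← 8580
adjust_airspeed(+2.63): V ← 85.61 +2.63 = 88.24 m/s
set_airspeed(66.64): V ← 66.64 m/s
final state: V = 66.64 m/s, rpm = 8580 → n = rpm/60 = 143.000000 rev/s
J = V / (n·D) = 66.64 / (143.000000 × 1.175) = 0.396608
regime bands: climb J<0.6698 | cruise [0.6698, 1.3396) | windmill J≥1.3396
J = 0.3966 → climb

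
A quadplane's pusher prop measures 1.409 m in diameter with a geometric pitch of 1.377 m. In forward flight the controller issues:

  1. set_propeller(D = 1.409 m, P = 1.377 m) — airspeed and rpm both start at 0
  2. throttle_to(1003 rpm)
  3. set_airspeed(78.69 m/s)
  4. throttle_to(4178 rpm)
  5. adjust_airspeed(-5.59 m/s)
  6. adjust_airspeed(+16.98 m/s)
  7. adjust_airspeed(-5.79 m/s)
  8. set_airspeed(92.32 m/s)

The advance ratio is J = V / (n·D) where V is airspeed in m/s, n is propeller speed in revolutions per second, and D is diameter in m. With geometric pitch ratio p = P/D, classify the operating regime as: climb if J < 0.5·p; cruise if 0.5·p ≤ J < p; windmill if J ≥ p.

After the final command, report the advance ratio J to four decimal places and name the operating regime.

J = 0.9410, regime = cruise

set_propeller: D = 1.409 m, P = 1.377 m (p = P/D = 0.977289); state ← (V=0, rpm=0)
throttle_to(1003): rpm ← 1003
set_airspeed(78.69): V ← 78.69 m/s
throttle_to(4178): rpm ← 4178
adjust_airspeed(-5.59): V ← 78.69 -5.59 = 73.1 m/s
adjust_airspeed(+16.98): V ← 73.1 +16.98 = 90.08 m/s
adjust_airspeed(-5.79): V ← 90.08 -5.79 = 84.29 m/s
set_airspeed(92.32): V ← 92.32 m/s
final state: V = 92.32 m/s, rpm = 4178 → n = rpm/60 = 69.633333 rev/s
J = V / (n·D) = 92.32 / (69.633333 × 1.409) = 0.940952
regime bands: climb J<0.4886 | cruise [0.4886, 0.9773) | windmill J≥0.9773
J = 0.9410 → cruise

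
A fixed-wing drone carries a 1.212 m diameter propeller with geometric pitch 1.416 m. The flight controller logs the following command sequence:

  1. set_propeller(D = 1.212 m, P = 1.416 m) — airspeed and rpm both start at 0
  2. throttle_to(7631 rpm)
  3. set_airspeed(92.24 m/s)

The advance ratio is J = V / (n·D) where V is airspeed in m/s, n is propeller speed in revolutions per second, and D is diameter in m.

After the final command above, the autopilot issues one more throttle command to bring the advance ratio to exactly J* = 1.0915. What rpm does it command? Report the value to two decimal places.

rpm = 4183.54

set_propeller: D = 1.212 m, P = 1.416 m (p = P/D = 1.168317); state ← (V=0, rpm=0)
throttle_to(7631): rpm ← 7631
set_airspeed(92.24): V ← 92.24 m/s
final state: V = 92.24 m/s, rpm = 7631 → n = rpm/60 = 127.183333 rev/s
target J* = 1.0915; solve J* = V/(n·D) for n: n = V/(J*·D) = 92.24/(1.0915 × 1.212) = 69.725708 rev/s
rpm = 60·n = 4183.542495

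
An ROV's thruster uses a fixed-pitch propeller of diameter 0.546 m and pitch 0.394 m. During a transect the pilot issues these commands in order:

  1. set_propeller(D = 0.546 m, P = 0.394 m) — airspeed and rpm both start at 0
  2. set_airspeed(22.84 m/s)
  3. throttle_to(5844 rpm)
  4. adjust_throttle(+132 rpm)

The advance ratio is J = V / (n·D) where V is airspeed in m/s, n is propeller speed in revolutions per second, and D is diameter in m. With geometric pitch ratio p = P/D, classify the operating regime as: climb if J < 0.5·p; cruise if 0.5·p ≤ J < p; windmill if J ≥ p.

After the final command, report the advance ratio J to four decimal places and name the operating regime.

set_propeller: D = 0.546 m, P = 0.394 m (p = P/D = 0.721612); state ← (V=0, rpm=0)
set_airspeed(22.84): V ← 22.84 m/s
throttle_to(5844): rpm ← 5844
adjust_throttle(+132): rpm ← 5844 +132 = 5976
final state: V = 22.84 m/s, rpm = 5976 → n = rpm/60 = 99.600000 rev/s
J = V / (n·D) = 22.84 / (99.600000 × 0.546) = 0.419995
regime bands: climb J<0.3608 | cruise [0.3608, 0.7216) | windmill J≥0.7216
J = 0.4200 → cruise

J = 0.4200, regime = cruise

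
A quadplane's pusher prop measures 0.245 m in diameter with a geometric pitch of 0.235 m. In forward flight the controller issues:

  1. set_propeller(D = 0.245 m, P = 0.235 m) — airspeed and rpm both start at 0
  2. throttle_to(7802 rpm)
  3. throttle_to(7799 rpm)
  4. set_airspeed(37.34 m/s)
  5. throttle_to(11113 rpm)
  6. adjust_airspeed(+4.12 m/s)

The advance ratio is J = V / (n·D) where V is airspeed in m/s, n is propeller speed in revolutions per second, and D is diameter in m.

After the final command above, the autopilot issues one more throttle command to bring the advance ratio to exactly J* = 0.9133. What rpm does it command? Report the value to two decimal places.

set_propeller: D = 0.245 m, P = 0.235 m (p = P/D = 0.959184); state ← (V=0, rpm=0)
throttle_to(7802): rpm ← 7802
throttle_to(7799): rpm ← 7799
set_airspeed(37.34): V ← 37.34 m/s
throttle_to(11113): rpm ← 11113
adjust_airspeed(+4.12): V ← 37.34 +4.12 = 41.46 m/s
final state: V = 41.46 m/s, rpm = 11113 → n = rpm/60 = 185.216667 rev/s
target J* = 0.9133; solve J* = V/(n·D) for n: n = V/(J*·D) = 41.46/(0.9133 × 0.245) = 185.289050 rev/s
rpm = 60·n = 11117.343028

rpm = 11117.34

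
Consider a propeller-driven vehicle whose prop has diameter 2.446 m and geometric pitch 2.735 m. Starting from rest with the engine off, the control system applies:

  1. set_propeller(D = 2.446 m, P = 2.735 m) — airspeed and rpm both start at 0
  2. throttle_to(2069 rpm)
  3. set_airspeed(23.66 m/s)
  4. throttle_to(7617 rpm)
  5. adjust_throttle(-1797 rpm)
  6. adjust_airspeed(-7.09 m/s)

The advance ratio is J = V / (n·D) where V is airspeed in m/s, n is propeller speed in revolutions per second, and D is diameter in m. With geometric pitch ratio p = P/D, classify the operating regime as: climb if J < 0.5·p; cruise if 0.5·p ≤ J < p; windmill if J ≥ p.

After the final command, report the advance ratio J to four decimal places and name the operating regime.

J = 0.0698, regime = climb

set_propeller: D = 2.446 m, P = 2.735 m (p = P/D = 1.118152); state ← (V=0, rpm=0)
throttle_to(2069): rpm ← 2069
set_airspeed(23.66): V ← 23.66 m/s
throttle_to(7617): rpm ← 7617
adjust_throttle(-1797): rpm ← 7617 -1797 = 5820
adjust_airspeed(-7.09): V ← 23.66 -7.09 = 16.57 m/s
final state: V = 16.57 m/s, rpm = 5820 → n = rpm/60 = 97.000000 rev/s
J = V / (n·D) = 16.57 / (97.000000 × 2.446) = 0.069838
regime bands: climb J<0.5591 | cruise [0.5591, 1.1182) | windmill J≥1.1182
J = 0.0698 → climb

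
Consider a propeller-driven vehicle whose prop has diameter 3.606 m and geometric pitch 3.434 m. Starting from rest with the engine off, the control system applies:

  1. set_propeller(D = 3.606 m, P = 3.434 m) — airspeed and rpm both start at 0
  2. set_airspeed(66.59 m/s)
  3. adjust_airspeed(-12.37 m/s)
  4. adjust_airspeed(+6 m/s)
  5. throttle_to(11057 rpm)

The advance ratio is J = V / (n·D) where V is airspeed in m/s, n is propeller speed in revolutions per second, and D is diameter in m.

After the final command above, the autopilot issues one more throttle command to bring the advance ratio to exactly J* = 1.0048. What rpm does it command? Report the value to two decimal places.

set_propeller: D = 3.606 m, P = 3.434 m (p = P/D = 0.952302); state ← (V=0, rpm=0)
set_airspeed(66.59): V ← 66.59 m/s
adjust_airspeed(-12.37): V ← 66.59 -12.37 = 54.22 m/s
adjust_airspeed(+6): V ← 54.22 +6 = 60.22 m/s
throttle_to(11057): rpm ← 11057
final state: V = 60.22 m/s, rpm = 11057 → n = rpm/60 = 184.283333 rev/s
target J* = 1.0048; solve J* = V/(n·D) for n: n = V/(J*·D) = 60.22/(1.0048 × 3.606) = 16.620168 rev/s
rpm = 60·n = 997.210064

rpm = 997.21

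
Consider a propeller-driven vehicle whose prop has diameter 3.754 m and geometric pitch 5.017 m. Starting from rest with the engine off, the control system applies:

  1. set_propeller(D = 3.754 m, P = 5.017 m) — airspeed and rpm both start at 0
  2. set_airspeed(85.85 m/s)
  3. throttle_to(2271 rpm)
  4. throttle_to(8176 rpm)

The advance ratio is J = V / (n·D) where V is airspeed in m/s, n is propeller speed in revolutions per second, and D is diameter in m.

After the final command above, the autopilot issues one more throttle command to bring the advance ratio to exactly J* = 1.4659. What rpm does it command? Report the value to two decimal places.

set_propeller: D = 3.754 m, P = 5.017 m (p = P/D = 1.336441); state ← (V=0, rpm=0)
set_airspeed(85.85): V ← 85.85 m/s
throttle_to(2271): rpm ← 2271
throttle_to(8176): rpm ← 8176
final state: V = 85.85 m/s, rpm = 8176 → n = rpm/60 = 136.266667 rev/s
target J* = 1.4659; solve J* = V/(n·D) for n: n = V/(J*·D) = 85.85/(1.4659 × 3.754) = 15.600614 rev/s
rpm = 60·n = 936.036829

rpm = 936.04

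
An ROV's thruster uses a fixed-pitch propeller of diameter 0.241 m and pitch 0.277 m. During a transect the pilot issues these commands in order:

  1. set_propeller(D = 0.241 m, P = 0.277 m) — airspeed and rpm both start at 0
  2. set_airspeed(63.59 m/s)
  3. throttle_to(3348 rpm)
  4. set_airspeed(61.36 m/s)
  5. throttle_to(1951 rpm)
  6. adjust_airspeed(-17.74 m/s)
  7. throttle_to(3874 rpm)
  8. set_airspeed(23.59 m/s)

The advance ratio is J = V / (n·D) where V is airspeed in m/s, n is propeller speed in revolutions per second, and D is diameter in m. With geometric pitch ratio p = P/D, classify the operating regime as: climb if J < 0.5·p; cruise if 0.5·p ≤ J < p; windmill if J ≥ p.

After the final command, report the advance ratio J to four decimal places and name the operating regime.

J = 1.5160, regime = windmill

set_propeller: D = 0.241 m, P = 0.277 m (p = P/D = 1.149378); state ← (V=0, rpm=0)
set_airspeed(63.59): V ← 63.59 m/s
throttle_to(3348): rpm ← 3348
set_airspeed(61.36): V ← 61.36 m/s
throttle_to(1951): rpm ← 1951
adjust_airspeed(-17.74): V ← 61.36 -17.74 = 43.62 m/s
throttle_to(3874): rpm ← 3874
set_airspeed(23.59): V ← 23.59 m/s
final state: V = 23.59 m/s, rpm = 3874 → n = rpm/60 = 64.566667 rev/s
J = V / (n·D) = 23.59 / (64.566667 × 0.241) = 1.516012
regime bands: climb J<0.5747 | cruise [0.5747, 1.1494) | windmill J≥1.1494
J = 1.5160 → windmill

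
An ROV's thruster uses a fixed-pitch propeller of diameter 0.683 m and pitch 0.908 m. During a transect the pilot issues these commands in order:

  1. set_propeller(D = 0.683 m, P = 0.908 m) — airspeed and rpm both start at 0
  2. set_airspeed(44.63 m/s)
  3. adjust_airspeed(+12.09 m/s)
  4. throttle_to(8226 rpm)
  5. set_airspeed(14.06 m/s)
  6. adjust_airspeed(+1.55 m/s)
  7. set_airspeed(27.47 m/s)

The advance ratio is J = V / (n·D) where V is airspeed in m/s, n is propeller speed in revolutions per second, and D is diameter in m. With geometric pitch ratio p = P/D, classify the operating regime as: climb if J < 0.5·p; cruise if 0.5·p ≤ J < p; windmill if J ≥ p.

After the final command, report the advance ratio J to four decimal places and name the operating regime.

set_propeller: D = 0.683 m, P = 0.908 m (p = P/D = 1.329429); state ← (V=0, rpm=0)
set_airspeed(44.63): V ← 44.63 m/s
adjust_airspeed(+12.09): V ← 44.63 +12.09 = 56.72 m/s
throttle_to(8226): rpm ← 8226
set_airspeed(14.06): V ← 14.06 m/s
adjust_airspeed(+1.55): V ← 14.06 +1.55 = 15.61 m/s
set_airspeed(27.47): V ← 27.47 m/s
final state: V = 27.47 m/s, rpm = 8226 → n = rpm/60 = 137.100000 rev/s
J = V / (n·D) = 27.47 / (137.100000 × 0.683) = 0.293360
regime bands: climb J<0.6647 | cruise [0.6647, 1.3294) | windmill J≥1.3294
J = 0.2934 → climb

J = 0.2934, regime = climb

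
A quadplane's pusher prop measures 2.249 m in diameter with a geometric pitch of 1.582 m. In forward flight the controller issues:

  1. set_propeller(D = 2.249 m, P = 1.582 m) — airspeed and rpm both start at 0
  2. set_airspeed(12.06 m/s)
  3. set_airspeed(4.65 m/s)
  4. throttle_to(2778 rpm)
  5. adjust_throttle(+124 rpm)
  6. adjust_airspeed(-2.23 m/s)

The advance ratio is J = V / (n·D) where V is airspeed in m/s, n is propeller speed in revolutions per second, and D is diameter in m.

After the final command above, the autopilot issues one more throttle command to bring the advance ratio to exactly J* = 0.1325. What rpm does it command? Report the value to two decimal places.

set_propeller: D = 2.249 m, P = 1.582 m (p = P/D = 0.703424); state ← (V=0, rpm=0)
set_airspeed(12.06): V ← 12.06 m/s
set_airspeed(4.65): V ← 4.65 m/s
throttle_to(2778): rpm ← 2778
adjust_throttle(+124): rpm ← 2778 +124 = 2902
adjust_airspeed(-2.23): V ← 4.65 -2.23 = 2.42 m/s
final state: V = 2.42 m/s, rpm = 2902 → n = rpm/60 = 48.366667 rev/s
target J* = 0.1325; solve J* = V/(n·D) for n: n = V/(J*·D) = 2.42/(0.1325 × 2.249) = 8.121010 rev/s
rpm = 60·n = 487.260585

rpm = 487.26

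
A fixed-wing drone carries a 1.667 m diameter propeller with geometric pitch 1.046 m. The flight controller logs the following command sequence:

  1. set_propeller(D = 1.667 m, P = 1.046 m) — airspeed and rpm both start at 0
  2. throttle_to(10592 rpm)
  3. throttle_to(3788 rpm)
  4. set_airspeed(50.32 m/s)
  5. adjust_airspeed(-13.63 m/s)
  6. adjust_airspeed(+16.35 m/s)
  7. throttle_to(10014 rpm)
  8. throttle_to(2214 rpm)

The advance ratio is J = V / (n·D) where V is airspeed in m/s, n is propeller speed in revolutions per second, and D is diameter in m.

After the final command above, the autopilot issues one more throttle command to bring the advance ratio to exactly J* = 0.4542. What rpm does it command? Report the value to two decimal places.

rpm = 4203.12

set_propeller: D = 1.667 m, P = 1.046 m (p = P/D = 0.627475); state ← (V=0, rpm=0)
throttle_to(10592): rpm ← 10592
throttle_to(3788): rpm ← 3788
set_airspeed(50.32): V ← 50.32 m/s
adjust_airspeed(-13.63): V ← 50.32 -13.63 = 36.69 m/s
adjust_airspeed(+16.35): V ← 36.69 +16.35 = 53.04 m/s
throttle_to(10014): rpm ← 10014
throttle_to(2214): rpm ← 2214
final state: V = 53.04 m/s, rpm = 2214 → n = rpm/60 = 36.900000 rev/s
target J* = 0.4542; solve J* = V/(n·D) for n: n = V/(J*·D) = 53.04/(0.4542 × 1.667) = 70.052040 rev/s
rpm = 60·n = 4203.122387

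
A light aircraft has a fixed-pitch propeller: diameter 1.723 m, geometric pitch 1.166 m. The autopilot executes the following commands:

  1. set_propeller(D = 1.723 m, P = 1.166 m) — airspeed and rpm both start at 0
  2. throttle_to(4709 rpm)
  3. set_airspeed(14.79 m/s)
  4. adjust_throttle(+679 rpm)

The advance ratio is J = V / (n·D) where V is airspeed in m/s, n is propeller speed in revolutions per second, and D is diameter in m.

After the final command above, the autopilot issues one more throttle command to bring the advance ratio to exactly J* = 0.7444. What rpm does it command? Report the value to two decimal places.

set_propeller: D = 1.723 m, P = 1.166 m (p = P/D = 0.676727); state ← (V=0, rpm=0)
throttle_to(4709): rpm ← 4709
set_airspeed(14.79): V ← 14.79 m/s
adjust_throttle(+679): rpm ← 4709 +679 = 5388
final state: V = 14.79 m/s, rpm = 5388 → n = rpm/60 = 89.800000 rev/s
target J* = 0.7444; solve J* = V/(n·D) for n: n = V/(J*·D) = 14.79/(0.7444 × 1.723) = 11.531254 rev/s
rpm = 60·n = 691.875230

rpm = 691.88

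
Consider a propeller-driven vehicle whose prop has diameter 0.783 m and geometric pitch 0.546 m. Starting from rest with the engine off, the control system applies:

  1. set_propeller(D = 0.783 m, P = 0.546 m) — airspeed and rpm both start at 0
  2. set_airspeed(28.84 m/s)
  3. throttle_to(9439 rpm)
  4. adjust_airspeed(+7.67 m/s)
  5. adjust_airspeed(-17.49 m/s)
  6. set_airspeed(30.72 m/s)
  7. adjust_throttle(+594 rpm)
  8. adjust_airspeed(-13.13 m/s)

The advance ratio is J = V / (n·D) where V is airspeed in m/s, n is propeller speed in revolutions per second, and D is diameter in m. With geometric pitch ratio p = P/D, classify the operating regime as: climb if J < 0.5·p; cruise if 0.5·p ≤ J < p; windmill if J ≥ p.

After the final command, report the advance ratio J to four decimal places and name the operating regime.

J = 0.1343, regime = climb

set_propeller: D = 0.783 m, P = 0.546 m (p = P/D = 0.697318); state ← (V=0, rpm=0)
set_airspeed(28.84): V ← 28.84 m/s
throttle_to(9439): rpm ← 9439
adjust_airspeed(+7.67): V ← 28.84 +7.67 = 36.51 m/s
adjust_airspeed(-17.49): V ← 36.51 -17.49 = 19.02 m/s
set_airspeed(30.72): V ← 30.72 m/s
adjust_throttle(+594): rpm ← 9439 +594 = 10033
adjust_airspeed(-13.13): V ← 30.72 -13.13 = 17.59 m/s
final state: V = 17.59 m/s, rpm = 10033 → n = rpm/60 = 167.216667 rev/s
J = V / (n·D) = 17.59 / (167.216667 × 0.783) = 0.134346
regime bands: climb J<0.3487 | cruise [0.3487, 0.6973) | windmill J≥0.6973
J = 0.1343 → climb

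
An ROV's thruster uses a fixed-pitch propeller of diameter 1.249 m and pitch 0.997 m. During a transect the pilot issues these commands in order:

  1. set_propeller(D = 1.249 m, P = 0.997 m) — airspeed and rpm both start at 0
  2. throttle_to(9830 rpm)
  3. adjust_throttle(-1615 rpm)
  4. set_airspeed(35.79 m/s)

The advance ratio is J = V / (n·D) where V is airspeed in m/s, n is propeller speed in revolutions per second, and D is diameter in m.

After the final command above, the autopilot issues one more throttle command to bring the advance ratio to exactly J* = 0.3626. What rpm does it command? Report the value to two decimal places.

set_propeller: D = 1.249 m, P = 0.997 m (p = P/D = 0.798239); state ← (V=0, rpm=0)
throttle_to(9830): rpm ← 9830
adjust_throttle(-1615): rpm ← 9830 -1615 = 8215
set_airspeed(35.79): V ← 35.79 m/s
final state: V = 35.79 m/s, rpm = 8215 → n = rpm/60 = 136.916667 rev/s
target J* = 0.3626; solve J* = V/(n·D) for n: n = V/(J*·D) = 35.79/(0.3626 × 1.249) = 79.026266 rev/s
rpm = 60·n = 4741.575941

rpm = 4741.58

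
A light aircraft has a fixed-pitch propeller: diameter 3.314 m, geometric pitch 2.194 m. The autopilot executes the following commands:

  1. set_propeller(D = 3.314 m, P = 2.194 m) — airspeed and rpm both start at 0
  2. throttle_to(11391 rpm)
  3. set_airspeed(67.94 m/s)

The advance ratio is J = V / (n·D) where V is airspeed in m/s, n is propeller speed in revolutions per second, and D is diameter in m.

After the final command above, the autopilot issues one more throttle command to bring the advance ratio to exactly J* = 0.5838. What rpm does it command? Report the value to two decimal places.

set_propeller: D = 3.314 m, P = 2.194 m (p = P/D = 0.662040); state ← (V=0, rpm=0)
throttle_to(11391): rpm ← 11391
set_airspeed(67.94): V ← 67.94 m/s
final state: V = 67.94 m/s, rpm = 11391 → n = rpm/60 = 189.850000 rev/s
target J* = 0.5838; solve J* = V/(n·D) for n: n = V/(J*·D) = 67.94/(0.5838 × 3.314) = 35.116316 rev/s
rpm = 60·n = 2106.978957

rpm = 2106.98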